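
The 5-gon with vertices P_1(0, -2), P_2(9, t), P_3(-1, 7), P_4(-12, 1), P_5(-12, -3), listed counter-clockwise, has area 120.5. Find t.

The doubled signed area Σ (x_i y_{i+1} − x_{i+1} y_i) is linear in t.
With t=0 it equals 236; the coefficient of t is 1 (from the two edges through P_2).
So 1·t + 236 = 2·120.5 = 241 ⇒ t = 5.

5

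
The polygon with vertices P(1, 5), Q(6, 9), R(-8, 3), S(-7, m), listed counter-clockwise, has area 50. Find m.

-5

Write out the shoelace sum; only the two edges meeting at S involve m:
2·Area = [((-8)·m − (-7)·3) + ((-7)·5 − 1·m)] + 69
       = -9·m + 55 = 100
⇒ m = -5.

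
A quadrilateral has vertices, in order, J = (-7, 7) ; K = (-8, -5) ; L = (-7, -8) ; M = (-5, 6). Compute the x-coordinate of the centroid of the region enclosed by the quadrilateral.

Apply Gauss's area formula. First the cross-terms c_i = x_i·y_{i+1} − x_{i+1}·y_i:
  91, 29, -82, 7  ⇒  2A = 45, A = 22.5.
Then Σ (x_i + x_{i+1})·c_i = -900, so x̄ = -900 / (6·22.5) = -20/3.

-20/3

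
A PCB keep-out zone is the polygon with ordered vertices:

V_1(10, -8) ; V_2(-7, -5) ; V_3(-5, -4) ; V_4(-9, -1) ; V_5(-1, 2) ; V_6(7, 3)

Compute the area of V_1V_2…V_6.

Cross-terms: -106, 3, -31, -19, -17, -86  ⇒  Σ = -256
Area = |Σ|/2 = 128.

128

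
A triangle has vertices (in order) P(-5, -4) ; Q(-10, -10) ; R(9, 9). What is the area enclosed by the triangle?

Apply the shoelace (surveyor's) formula: 2A = Σ (x_i·y_{i+1} − x_{i+1}·y_i), indices taken mod 3.
Cross-terms: 10, 0, 9  ⇒  Σ = 19
Area = |Σ|/2 = 9.5.

9.5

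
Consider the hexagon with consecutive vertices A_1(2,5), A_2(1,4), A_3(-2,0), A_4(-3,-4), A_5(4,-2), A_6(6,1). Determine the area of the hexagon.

A_1→A_2: (2)(4) − (1)(5) = 3
A_2→A_3: (1)(0) − (-2)(4) = 8
A_3→A_4: (-2)(-4) − (-3)(0) = 8
A_4→A_5: (-3)(-2) − (4)(-4) = 22
A_5→A_6: (4)(1) − (6)(-2) = 16
A_6→A_1: (6)(5) − (2)(1) = 28
Σ = 85
Area = |Σ|/2 = 42.5.

42.5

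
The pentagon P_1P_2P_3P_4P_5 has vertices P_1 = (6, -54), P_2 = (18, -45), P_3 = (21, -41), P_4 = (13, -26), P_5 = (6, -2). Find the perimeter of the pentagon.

|P_1P_2| = √((12)² + (9)²) = √225 = 15
|P_2P_3| = √((3)² + (4)²) = √25 = 5
|P_3P_4| = √((-8)² + (15)²) = √289 = 17
|P_4P_5| = √((-7)² + (24)²) = √625 = 25
|P_5P_1| = √((0)² + (-52)²) = √2704 = 52
Perimeter = 15 + 5 + 17 + 25 + 52 = 114.

114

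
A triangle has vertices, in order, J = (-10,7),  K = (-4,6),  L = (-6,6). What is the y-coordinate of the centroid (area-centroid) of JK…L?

Apply Gauss's area formula. First the cross-terms c_i = x_i·y_{i+1} − x_{i+1}·y_i:
  -32, 12, 18  ⇒  2A = -2, A = -1.
Then Σ (y_i + y_{i+1})·c_i = -38, so ȳ = -38 / (6·(-1)) = 19/3.

19/3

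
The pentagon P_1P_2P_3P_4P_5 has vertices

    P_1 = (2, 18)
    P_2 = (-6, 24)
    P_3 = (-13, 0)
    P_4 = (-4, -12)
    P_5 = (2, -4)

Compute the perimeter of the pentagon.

82

|P_1P_2| = √((-8)² + (6)²) = √100 = 10
|P_2P_3| = √((-7)² + (-24)²) = √625 = 25
|P_3P_4| = √((9)² + (-12)²) = √225 = 15
|P_4P_5| = √((6)² + (8)²) = √100 = 10
|P_5P_1| = √((0)² + (22)²) = √484 = 22
Perimeter = 10 + 25 + 15 + 10 + 22 = 82.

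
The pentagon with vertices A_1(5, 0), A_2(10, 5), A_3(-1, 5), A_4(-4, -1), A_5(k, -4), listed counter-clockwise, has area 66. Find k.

The doubled signed area Σ (x_i y_{i+1} − x_{i+1} y_i) is linear in k.
With k=0 it equals 137; the coefficient of k is 1 (from the two edges through A_5).
So 1·k + 137 = 2·66 = 132 ⇒ k = -5.

-5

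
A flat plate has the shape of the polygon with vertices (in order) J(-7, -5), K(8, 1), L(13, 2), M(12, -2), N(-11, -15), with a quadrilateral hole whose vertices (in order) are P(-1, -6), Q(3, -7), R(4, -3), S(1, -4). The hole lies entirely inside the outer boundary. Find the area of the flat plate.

Outer boundary:
Apply the surveyor's formula: 2A = Σ (x_i·y_{i+1} − x_{i+1}·y_i), indices taken mod 5.
J→K: (-7)(1) − (8)(-5) = 33
K→L: (8)(2) − (13)(1) = 3
L→M: (13)(-2) − (12)(2) = -50
M→N: (12)(-15) − (-11)(-2) = -202
N→J: (-11)(-5) − (-7)(-15) = -50
Σ = -266
Area = |Σ|/2 = 133.
Hole:
Apply Gauss's area formula: 2A = Σ (x_i·y_{i+1} − x_{i+1}·y_i), indices taken mod 4.
Σ = (25) + (19) + (-13) + (-10) = 21
Area = |Σ|/2 = 10.5.
Net area = 133 − 10.5 = 122.5.

122.5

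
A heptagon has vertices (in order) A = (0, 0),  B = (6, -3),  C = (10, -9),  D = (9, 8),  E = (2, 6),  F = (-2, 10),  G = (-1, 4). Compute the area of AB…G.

104.5

Σ = (0) + (-24) + (161) + (38) + (32) + (2) + (0) = 209
Area = |Σ|/2 = 104.5.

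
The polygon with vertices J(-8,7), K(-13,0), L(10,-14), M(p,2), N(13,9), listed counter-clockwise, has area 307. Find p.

8

Write out the shoelace sum; only the two edges meeting at M involve p:
2·Area = [(10·2 − p·(-14)) + (p·9 − 13·2)] + 436
       = 23·p + 430 = 614
⇒ p = 8.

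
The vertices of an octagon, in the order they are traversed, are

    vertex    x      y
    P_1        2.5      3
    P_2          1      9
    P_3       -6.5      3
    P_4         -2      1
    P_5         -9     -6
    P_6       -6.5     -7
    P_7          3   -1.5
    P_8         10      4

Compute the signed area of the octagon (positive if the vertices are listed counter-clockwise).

P_1→P_2: (2.5)(9) − (1)(3) = 19.5
P_2→P_3: (1)(3) − (-6.5)(9) = 61.5
P_3→P_4: (-6.5)(1) − (-2)(3) = -0.5
P_4→P_5: (-2)(-6) − (-9)(1) = 21
P_5→P_6: (-9)(-7) − (-6.5)(-6) = 24
P_6→P_7: (-6.5)(-1.5) − (3)(-7) = 30.75
P_7→P_8: (3)(4) − (10)(-1.5) = 27
P_8→P_1: (10)(3) − (2.5)(4) = 20
Σ = 203.25
Signed area = Σ/2 = 101.625 (positive ⇒ counter-clockwise traversal).

101.625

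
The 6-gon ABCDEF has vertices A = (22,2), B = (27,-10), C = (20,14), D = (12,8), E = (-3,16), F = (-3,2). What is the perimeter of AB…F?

104

|AB| = √((5)² + (-12)²) = √169 = 13
|BC| = √((-7)² + (24)²) = √625 = 25
|CD| = √((-8)² + (-6)²) = √100 = 10
|DE| = √((-15)² + (8)²) = √289 = 17
|EF| = √((0)² + (-14)²) = √196 = 14
|FA| = √((25)² + (0)²) = √625 = 25
Perimeter = 13 + 25 + 10 + 17 + 14 + 25 = 104.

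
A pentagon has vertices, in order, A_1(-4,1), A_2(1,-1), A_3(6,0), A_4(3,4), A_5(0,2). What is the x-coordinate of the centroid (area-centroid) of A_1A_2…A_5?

Apply the surveyor's formula. First the cross-terms c_i = x_i·y_{i+1} − x_{i+1}·y_i:
  3, 6, 24, 6, 8  ⇒  2A = 47, A = 23.5.
Then Σ (x_i + x_{i+1})·c_i = 235, so x̄ = 235 / (6·23.5) = 5/3.

5/3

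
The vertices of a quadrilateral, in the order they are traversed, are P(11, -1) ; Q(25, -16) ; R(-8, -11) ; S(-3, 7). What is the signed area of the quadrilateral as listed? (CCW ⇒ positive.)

Apply the surveyor's formula: 2A = Σ (x_i·y_{i+1} − x_{i+1}·y_i), indices taken mod 4.
Cross-terms: -151, -403, -89, -74  ⇒  Σ = -717
Signed area = Σ/2 = -358.5 (negative ⇒ clockwise traversal).

-358.5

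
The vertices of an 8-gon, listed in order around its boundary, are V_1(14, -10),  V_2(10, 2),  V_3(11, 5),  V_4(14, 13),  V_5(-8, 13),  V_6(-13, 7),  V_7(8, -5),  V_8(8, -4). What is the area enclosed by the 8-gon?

V_1→V_2: (14)(2) − (10)(-10) = 128
V_2→V_3: (10)(5) − (11)(2) = 28
V_3→V_4: (11)(13) − (14)(5) = 73
V_4→V_5: (14)(13) − (-8)(13) = 286
V_5→V_6: (-8)(7) − (-13)(13) = 113
V_6→V_7: (-13)(-5) − (8)(7) = 9
V_7→V_8: (8)(-4) − (8)(-5) = 8
V_8→V_1: (8)(-10) − (14)(-4) = -24
Σ = 621
Area = |Σ|/2 = 310.5.

310.5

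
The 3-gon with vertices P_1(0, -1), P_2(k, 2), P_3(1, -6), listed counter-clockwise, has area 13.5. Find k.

The doubled signed area Σ (x_i y_{i+1} − x_{i+1} y_i) is linear in k.
With k=0 it equals -3; the coefficient of k is -5 (from the two edges through P_2).
So -5·k + -3 = 2·13.5 = 27 ⇒ k = -6.

-6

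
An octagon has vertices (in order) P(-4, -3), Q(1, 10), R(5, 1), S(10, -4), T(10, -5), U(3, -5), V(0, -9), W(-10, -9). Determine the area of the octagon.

142

Apply the shoelace (surveyor's) formula: 2A = Σ (x_i·y_{i+1} − x_{i+1}·y_i), indices taken mod 8.
Σ = (-37) + (-49) + (-30) + (-10) + (-35) + (-27) + (-90) + (-6) = -284
Area = |Σ|/2 = 142.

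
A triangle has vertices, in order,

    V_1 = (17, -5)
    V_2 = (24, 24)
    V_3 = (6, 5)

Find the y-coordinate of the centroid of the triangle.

Apply the shoelace formula. First the cross-terms c_i = x_i·y_{i+1} − x_{i+1}·y_i:
  528, -24, -115  ⇒  2A = 389, A = 194.5.
Then Σ (y_i + y_{i+1})·c_i = 9336, so ȳ = 9336 / (6·194.5) = 8.

8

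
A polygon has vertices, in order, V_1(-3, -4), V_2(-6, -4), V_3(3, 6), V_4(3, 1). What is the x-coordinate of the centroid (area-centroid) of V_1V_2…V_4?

Apply the shoelace formula. First the cross-terms c_i = x_i·y_{i+1} − x_{i+1}·y_i:
  -12, -24, -15, -9  ⇒  2A = -60, A = -30.
Then Σ (x_i + x_{i+1})·c_i = 90, so x̄ = 90 / (6·(-30)) = -0.5.

-0.5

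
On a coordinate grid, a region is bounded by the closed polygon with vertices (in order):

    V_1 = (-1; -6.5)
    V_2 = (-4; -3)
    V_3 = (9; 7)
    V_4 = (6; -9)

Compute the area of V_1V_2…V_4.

Apply the surveyor's formula: 2A = Σ (x_i·y_{i+1} − x_{i+1}·y_i), indices taken mod 4.
Σ = (-23) + (-1) + (-123) + (-48) = -195
Area = |Σ|/2 = 97.5.

97.5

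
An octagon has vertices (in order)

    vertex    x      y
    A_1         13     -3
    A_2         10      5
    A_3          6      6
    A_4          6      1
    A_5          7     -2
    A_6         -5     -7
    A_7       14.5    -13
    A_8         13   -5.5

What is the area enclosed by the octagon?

A_1→A_2: (13)(5) − (10)(-3) = 95
A_2→A_3: (10)(6) − (6)(5) = 30
A_3→A_4: (6)(1) − (6)(6) = -30
A_4→A_5: (6)(-2) − (7)(1) = -19
A_5→A_6: (7)(-7) − (-5)(-2) = -59
A_6→A_7: (-5)(-13) − (14.5)(-7) = 166.5
A_7→A_8: (14.5)(-5.5) − (13)(-13) = 89.25
A_8→A_1: (13)(-3) − (13)(-5.5) = 32.5
Σ = 305.25
Area = |Σ|/2 = 152.625.

152.625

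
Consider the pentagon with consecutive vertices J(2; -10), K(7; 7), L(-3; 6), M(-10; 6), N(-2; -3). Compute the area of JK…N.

128.5

Σ = (84) + (63) + (42) + (42) + (26) = 257
Area = |Σ|/2 = 128.5.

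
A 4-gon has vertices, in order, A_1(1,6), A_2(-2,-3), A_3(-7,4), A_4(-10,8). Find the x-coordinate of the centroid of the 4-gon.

Apply the surveyor's formula. First the cross-terms c_i = x_i·y_{i+1} − x_{i+1}·y_i:
  9, -29, -16, -68  ⇒  2A = -104, A = -52.
Then Σ (x_i + x_{i+1})·c_i = 1136, so x̄ = 1136 / (6·(-52)) = -142/39.

-142/39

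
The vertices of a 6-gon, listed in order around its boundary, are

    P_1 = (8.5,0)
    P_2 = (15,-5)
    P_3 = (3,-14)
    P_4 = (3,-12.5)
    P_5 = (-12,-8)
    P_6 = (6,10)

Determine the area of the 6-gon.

282

Cross-terms: -42.5, -195, 4.5, -174, -72, -85  ⇒  Σ = -564
Area = |Σ|/2 = 282.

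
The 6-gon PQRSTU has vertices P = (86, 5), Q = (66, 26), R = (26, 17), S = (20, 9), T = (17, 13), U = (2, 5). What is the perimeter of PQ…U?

186

|PQ| = √((-20)² + (21)²) = √841 = 29
|QR| = √((-40)² + (-9)²) = √1681 = 41
|RS| = √((-6)² + (-8)²) = √100 = 10
|ST| = √((-3)² + (4)²) = √25 = 5
|TU| = √((-15)² + (-8)²) = √289 = 17
|UP| = √((84)² + (0)²) = √7056 = 84
Perimeter = 29 + 41 + 10 + 5 + 17 + 84 = 186.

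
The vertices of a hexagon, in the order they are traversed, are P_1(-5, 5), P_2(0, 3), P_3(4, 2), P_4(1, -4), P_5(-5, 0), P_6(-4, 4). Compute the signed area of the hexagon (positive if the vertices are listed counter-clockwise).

-42.5

Apply the shoelace formula: 2A = Σ (x_i·y_{i+1} − x_{i+1}·y_i), indices taken mod 6.
P_1→P_2: (-5)(3) − (0)(5) = -15
P_2→P_3: (0)(2) − (4)(3) = -12
P_3→P_4: (4)(-4) − (1)(2) = -18
P_4→P_5: (1)(0) − (-5)(-4) = -20
P_5→P_6: (-5)(4) − (-4)(0) = -20
P_6→P_1: (-4)(5) − (-5)(4) = 0
Σ = -85
Signed area = Σ/2 = -42.5 (negative ⇒ clockwise traversal).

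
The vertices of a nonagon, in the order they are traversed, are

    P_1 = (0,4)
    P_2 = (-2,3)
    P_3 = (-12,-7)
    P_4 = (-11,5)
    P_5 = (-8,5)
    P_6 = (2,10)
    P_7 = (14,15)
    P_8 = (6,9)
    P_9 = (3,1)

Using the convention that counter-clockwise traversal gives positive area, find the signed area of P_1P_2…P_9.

-133.5

Cross-terms: 8, 50, -137, -15, -90, -110, 36, -21, 12  ⇒  Σ = -267
Signed area = Σ/2 = -133.5 (negative ⇒ clockwise traversal).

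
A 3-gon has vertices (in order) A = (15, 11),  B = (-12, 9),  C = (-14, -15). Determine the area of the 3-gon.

322

Apply Gauss's area formula: 2A = Σ (x_i·y_{i+1} − x_{i+1}·y_i), indices taken mod 3.
A→B: (15)(9) − (-12)(11) = 267
B→C: (-12)(-15) − (-14)(9) = 306
C→A: (-14)(11) − (15)(-15) = 71
Σ = 644
Area = |Σ|/2 = 322.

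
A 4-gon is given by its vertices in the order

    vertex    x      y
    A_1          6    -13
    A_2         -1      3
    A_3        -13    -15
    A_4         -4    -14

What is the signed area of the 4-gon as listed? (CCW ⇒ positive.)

A_1→A_2: (6)(3) − (-1)(-13) = 5
A_2→A_3: (-1)(-15) − (-13)(3) = 54
A_3→A_4: (-13)(-14) − (-4)(-15) = 122
A_4→A_1: (-4)(-13) − (6)(-14) = 136
Σ = 317
Signed area = Σ/2 = 158.5 (positive ⇒ counter-clockwise traversal).

158.5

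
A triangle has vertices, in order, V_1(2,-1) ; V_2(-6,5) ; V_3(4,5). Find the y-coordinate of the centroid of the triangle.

3

Apply the surveyor's formula. First the cross-terms c_i = x_i·y_{i+1} − x_{i+1}·y_i:
  4, -50, -14  ⇒  2A = -60, A = -30.
Then Σ (y_i + y_{i+1})·c_i = -540, so ȳ = -540 / (6·(-30)) = 3.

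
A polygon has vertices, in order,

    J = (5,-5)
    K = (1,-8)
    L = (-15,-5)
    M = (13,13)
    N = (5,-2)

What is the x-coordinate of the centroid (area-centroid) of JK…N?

Apply the surveyor's formula. First the cross-terms c_i = x_i·y_{i+1} − x_{i+1}·y_i:
  -35, -125, -130, -91, -15  ⇒  2A = -396, A = -198.
Then Σ (x_i + x_{i+1})·c_i = 12, so x̄ = 12 / (6·(-198)) = -1/99.

-1/99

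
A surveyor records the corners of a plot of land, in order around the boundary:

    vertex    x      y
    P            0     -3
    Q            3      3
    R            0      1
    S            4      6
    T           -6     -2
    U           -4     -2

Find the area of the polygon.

Cross-terms: 9, 3, -4, 28, 4, 12  ⇒  Σ = 52
Area = |Σ|/2 = 26.

26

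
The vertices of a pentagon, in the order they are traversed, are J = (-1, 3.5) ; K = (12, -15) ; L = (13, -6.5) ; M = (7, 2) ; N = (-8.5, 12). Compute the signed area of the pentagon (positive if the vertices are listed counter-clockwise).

J→K: (-1)(-15) − (12)(3.5) = -27
K→L: (12)(-6.5) − (13)(-15) = 117
L→M: (13)(2) − (7)(-6.5) = 71.5
M→N: (7)(12) − (-8.5)(2) = 101
N→J: (-8.5)(3.5) − (-1)(12) = -17.75
Σ = 244.75
Signed area = Σ/2 = 122.375 (positive ⇒ counter-clockwise traversal).

122.375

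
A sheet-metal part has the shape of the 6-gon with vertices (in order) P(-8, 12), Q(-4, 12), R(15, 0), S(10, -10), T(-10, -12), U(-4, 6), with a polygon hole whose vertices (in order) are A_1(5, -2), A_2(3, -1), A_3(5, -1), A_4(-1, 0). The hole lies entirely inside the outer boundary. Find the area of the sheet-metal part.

351

Outer boundary:
Apply Gauss's area formula: 2A = Σ (x_i·y_{i+1} − x_{i+1}·y_i), indices taken mod 6.
Σ = (-48) + (-180) + (-150) + (-220) + (-108) + (0) = -706
Area = |Σ|/2 = 353.
Hole:
Σ = (1) + (2) + (-1) + (2) = 4
Area = |Σ|/2 = 2.
Net area = 353 − 2 = 351.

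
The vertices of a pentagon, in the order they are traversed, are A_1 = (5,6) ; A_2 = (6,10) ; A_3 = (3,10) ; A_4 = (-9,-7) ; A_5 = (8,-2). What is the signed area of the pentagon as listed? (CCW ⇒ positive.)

122.5

Cross-terms: 14, 30, 69, 74, 58  ⇒  Σ = 245
Signed area = Σ/2 = 122.5 (positive ⇒ counter-clockwise traversal).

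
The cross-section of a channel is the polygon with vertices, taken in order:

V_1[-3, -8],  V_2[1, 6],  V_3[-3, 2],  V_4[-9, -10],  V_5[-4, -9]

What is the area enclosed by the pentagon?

52

Σ = (-10) + (20) + (48) + (41) + (5) = 104
Area = |Σ|/2 = 52.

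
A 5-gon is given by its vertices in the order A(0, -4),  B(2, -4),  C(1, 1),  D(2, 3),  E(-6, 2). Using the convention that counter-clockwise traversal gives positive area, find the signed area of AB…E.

30.5

Cross-terms: 8, 6, 1, 22, 24  ⇒  Σ = 61
Signed area = Σ/2 = 30.5 (positive ⇒ counter-clockwise traversal).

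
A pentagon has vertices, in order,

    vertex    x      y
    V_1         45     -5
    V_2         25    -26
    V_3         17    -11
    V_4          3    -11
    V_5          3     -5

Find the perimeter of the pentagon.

108

|V_1V_2| = √((-20)² + (-21)²) = √841 = 29
|V_2V_3| = √((-8)² + (15)²) = √289 = 17
|V_3V_4| = √((-14)² + (0)²) = √196 = 14
|V_4V_5| = √((0)² + (6)²) = √36 = 6
|V_5V_1| = √((42)² + (0)²) = √1764 = 42
Perimeter = 29 + 17 + 14 + 6 + 42 = 108.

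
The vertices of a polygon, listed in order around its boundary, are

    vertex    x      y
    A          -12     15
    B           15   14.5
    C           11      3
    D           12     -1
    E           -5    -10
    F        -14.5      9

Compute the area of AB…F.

492.5

Apply Gauss's area formula: 2A = Σ (x_i·y_{i+1} − x_{i+1}·y_i), indices taken mod 6.
Σ = (-399) + (-114.5) + (-47) + (-125) + (-190) + (-109.5) = -985
Area = |Σ|/2 = 492.5.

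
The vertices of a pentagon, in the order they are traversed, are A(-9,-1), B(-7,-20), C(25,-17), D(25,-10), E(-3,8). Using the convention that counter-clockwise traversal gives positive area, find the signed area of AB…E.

Σ = (173) + (619) + (175) + (170) + (75) = 1212
Signed area = Σ/2 = 606 (positive ⇒ counter-clockwise traversal).

606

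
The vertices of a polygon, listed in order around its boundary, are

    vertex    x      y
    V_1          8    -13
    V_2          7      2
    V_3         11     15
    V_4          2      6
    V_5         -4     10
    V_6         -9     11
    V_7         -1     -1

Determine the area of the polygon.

178.5

Σ = (107) + (83) + (36) + (44) + (46) + (20) + (21) = 357
Area = |Σ|/2 = 178.5.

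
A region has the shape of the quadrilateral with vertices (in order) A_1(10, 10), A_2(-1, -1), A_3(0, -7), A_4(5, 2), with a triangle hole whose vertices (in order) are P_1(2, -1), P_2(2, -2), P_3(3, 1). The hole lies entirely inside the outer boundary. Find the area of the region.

Outer boundary:
Apply the shoelace (surveyor's) formula: 2A = Σ (x_i·y_{i+1} − x_{i+1}·y_i), indices taken mod 4.
Σ = (0) + (7) + (35) + (30) = 72
Area = |Σ|/2 = 36.
Hole:
Apply the surveyor's formula: 2A = Σ (x_i·y_{i+1} − x_{i+1}·y_i), indices taken mod 3.
Σ = (-2) + (8) + (-5) = 1
Area = |Σ|/2 = 0.5.
Net area = 36 − 0.5 = 35.5.

35.5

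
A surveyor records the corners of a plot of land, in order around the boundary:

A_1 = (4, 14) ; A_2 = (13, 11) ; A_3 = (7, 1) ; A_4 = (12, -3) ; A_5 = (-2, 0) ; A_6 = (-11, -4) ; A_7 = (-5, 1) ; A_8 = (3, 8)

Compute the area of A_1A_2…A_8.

Apply Gauss's area formula: 2A = Σ (x_i·y_{i+1} − x_{i+1}·y_i), indices taken mod 8.
Σ = (-138) + (-64) + (-33) + (-6) + (8) + (-31) + (-43) + (10) = -297
Area = |Σ|/2 = 148.5.

148.5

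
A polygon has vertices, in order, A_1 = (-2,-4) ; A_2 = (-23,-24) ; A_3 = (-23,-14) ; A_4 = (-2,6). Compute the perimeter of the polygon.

78

|A_1A_2| = √((-21)² + (-20)²) = √841 = 29
|A_2A_3| = √((0)² + (10)²) = √100 = 10
|A_3A_4| = √((21)² + (20)²) = √841 = 29
|A_4A_1| = √((0)² + (-10)²) = √100 = 10
Perimeter = 29 + 10 + 29 + 10 = 78.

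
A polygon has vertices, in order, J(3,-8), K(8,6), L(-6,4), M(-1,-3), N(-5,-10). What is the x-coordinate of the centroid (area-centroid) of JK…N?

Apply the shoelace formula. First the cross-terms c_i = x_i·y_{i+1} − x_{i+1}·y_i:
  82, 68, 22, -5, 70  ⇒  2A = 237, A = 118.5.
Then Σ (x_i + x_{i+1})·c_i = 774, so x̄ = 774 / (6·118.5) = 86/79.

86/79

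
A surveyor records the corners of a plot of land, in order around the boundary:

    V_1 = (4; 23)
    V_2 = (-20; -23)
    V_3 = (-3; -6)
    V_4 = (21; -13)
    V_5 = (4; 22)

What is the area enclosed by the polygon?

Apply the shoelace (surveyor's) formula: 2A = Σ (x_i·y_{i+1} − x_{i+1}·y_i), indices taken mod 5.
Σ = (368) + (51) + (165) + (514) + (4) = 1102
Area = |Σ|/2 = 551.

551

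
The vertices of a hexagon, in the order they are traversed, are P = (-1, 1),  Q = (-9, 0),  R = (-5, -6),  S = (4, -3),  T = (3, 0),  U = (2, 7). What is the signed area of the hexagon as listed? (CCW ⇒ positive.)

Cross-terms: 9, 54, 39, 9, 21, 9  ⇒  Σ = 141
Signed area = Σ/2 = 70.5 (positive ⇒ counter-clockwise traversal).

70.5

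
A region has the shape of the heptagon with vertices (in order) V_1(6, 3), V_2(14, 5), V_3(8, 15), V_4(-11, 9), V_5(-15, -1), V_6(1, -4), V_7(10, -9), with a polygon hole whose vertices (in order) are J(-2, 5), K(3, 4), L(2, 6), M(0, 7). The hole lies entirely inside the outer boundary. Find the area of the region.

Outer boundary:
Σ = (-12) + (170) + (237) + (146) + (61) + (31) + (84) = 717
Area = |Σ|/2 = 358.5.
Hole:
J→K: (-2)(4) − (3)(5) = -23
K→L: (3)(6) − (2)(4) = 10
L→M: (2)(7) − (0)(6) = 14
M→J: (0)(5) − (-2)(7) = 14
Σ = 15
Area = |Σ|/2 = 7.5.
Net area = 358.5 − 7.5 = 351.

351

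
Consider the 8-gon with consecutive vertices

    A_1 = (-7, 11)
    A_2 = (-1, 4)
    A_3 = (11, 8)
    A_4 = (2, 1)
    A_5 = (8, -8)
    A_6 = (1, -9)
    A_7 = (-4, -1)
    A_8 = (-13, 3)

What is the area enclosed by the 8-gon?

Apply the shoelace formula: 2A = Σ (x_i·y_{i+1} − x_{i+1}·y_i), indices taken mod 8.
Σ = (-17) + (-52) + (-5) + (-24) + (-64) + (-37) + (-25) + (-122) = -346
Area = |Σ|/2 = 173.

173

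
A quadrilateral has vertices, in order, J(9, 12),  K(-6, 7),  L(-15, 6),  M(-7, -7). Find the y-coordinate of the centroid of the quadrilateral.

107/33

Apply Gauss's area formula. First the cross-terms c_i = x_i·y_{i+1} − x_{i+1}·y_i:
  135, 69, 147, -21  ⇒  2A = 330, A = 165.
Then Σ (y_i + y_{i+1})·c_i = 3210, so ȳ = 3210 / (6·165) = 107/33.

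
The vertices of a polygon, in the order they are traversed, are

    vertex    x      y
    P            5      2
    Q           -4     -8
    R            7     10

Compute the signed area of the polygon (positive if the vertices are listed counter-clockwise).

-26

Σ = (-32) + (16) + (-36) = -52
Signed area = Σ/2 = -26 (negative ⇒ clockwise traversal).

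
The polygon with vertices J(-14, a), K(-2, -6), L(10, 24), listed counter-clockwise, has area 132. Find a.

-14

The doubled signed area Σ (x_i y_{i+1} − x_{i+1} y_i) is linear in a.
With a=0 it equals 432; the coefficient of a is 12 (from the two edges through J).
So 12·a + 432 = 2·132 = 264 ⇒ a = -14.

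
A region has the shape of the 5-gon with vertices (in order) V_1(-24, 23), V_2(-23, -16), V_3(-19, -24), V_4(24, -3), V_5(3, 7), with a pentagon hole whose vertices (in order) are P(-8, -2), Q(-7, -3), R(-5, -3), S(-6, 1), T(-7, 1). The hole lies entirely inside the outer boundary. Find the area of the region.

1096

Outer boundary:
V_1→V_2: (-24)(-16) − (-23)(23) = 913
V_2→V_3: (-23)(-24) − (-19)(-16) = 248
V_3→V_4: (-19)(-3) − (24)(-24) = 633
V_4→V_5: (24)(7) − (3)(-3) = 177
V_5→V_1: (3)(23) − (-24)(7) = 237
Σ = 2208
Area = |Σ|/2 = 1104.
Hole:
Apply Gauss's area formula: 2A = Σ (x_i·y_{i+1} − x_{i+1}·y_i), indices taken mod 5.
Σ = (10) + (6) + (-23) + (1) + (22) = 16
Area = |Σ|/2 = 8.
Net area = 1104 − 8 = 1096.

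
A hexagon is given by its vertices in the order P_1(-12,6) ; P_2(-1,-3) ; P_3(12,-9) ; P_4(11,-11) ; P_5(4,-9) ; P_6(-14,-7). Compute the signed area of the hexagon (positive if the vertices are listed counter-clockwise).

Σ = (42) + (45) + (-33) + (-55) + (-154) + (-168) = -323
Signed area = Σ/2 = -161.5 (negative ⇒ clockwise traversal).

-161.5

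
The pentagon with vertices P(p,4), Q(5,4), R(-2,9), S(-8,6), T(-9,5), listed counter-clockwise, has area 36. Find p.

-1

The doubled signed area Σ (x_i y_{i+1} − x_{i+1} y_i) is linear in p.
With p=0 it equals 71; the coefficient of p is -1 (from the two edges through P).
So -1·p + 71 = 2·36 = 72 ⇒ p = -1.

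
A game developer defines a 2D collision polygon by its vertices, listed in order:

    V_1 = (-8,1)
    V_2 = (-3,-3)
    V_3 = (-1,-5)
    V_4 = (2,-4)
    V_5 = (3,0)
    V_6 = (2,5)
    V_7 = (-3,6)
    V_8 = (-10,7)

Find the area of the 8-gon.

Apply the surveyor's formula: 2A = Σ (x_i·y_{i+1} − x_{i+1}·y_i), indices taken mod 8.
Σ = (27) + (12) + (14) + (12) + (15) + (27) + (39) + (46) = 192
Area = |Σ|/2 = 96.

96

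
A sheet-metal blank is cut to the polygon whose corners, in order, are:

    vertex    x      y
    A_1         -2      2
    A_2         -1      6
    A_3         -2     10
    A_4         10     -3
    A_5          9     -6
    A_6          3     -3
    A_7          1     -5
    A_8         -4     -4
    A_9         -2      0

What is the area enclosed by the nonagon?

Apply the surveyor's formula: 2A = Σ (x_i·y_{i+1} − x_{i+1}·y_i), indices taken mod 9.
Σ = (-10) + (2) + (-94) + (-33) + (-9) + (-12) + (-24) + (-8) + (-4) = -192
Area = |Σ|/2 = 96.

96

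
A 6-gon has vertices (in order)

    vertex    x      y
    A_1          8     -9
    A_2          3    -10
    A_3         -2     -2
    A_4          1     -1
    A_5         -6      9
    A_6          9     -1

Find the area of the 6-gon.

Apply the surveyor's formula: 2A = Σ (x_i·y_{i+1} − x_{i+1}·y_i), indices taken mod 6.
Σ = (-53) + (-26) + (4) + (3) + (-75) + (-73) = -220
Area = |Σ|/2 = 110.

110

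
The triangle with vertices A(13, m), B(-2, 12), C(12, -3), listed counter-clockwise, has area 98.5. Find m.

The doubled signed area Σ (x_i y_{i+1} − x_{i+1} y_i) is linear in m.
With m=0 it equals 57; the coefficient of m is 14 (from the two edges through A).
So 14·m + 57 = 2·98.5 = 197 ⇒ m = 10.

10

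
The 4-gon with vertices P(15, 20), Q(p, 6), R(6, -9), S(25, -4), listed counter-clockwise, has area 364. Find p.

3

Write out the shoelace sum; only the two edges meeting at Q involve p:
2·Area = [(15·6 − p·20) + (p·(-9) − 6·6)] + 761
       = -29·p + 815 = 728
⇒ p = 3.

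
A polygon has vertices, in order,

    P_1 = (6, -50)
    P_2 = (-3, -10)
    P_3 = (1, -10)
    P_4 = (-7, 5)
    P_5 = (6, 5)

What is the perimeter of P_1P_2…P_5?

|P_1P_2| = √((-9)² + (40)²) = √1681 = 41
|P_2P_3| = √((4)² + (0)²) = √16 = 4
|P_3P_4| = √((-8)² + (15)²) = √289 = 17
|P_4P_5| = √((13)² + (0)²) = √169 = 13
|P_5P_1| = √((0)² + (-55)²) = √3025 = 55
Perimeter = 41 + 4 + 17 + 13 + 55 = 130.

130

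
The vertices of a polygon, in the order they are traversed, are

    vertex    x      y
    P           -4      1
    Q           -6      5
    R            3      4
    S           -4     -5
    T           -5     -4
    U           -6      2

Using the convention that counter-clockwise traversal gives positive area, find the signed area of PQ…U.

-46.5

Apply the surveyor's formula: 2A = Σ (x_i·y_{i+1} − x_{i+1}·y_i), indices taken mod 6.
Σ = (-14) + (-39) + (1) + (-9) + (-34) + (2) = -93
Signed area = Σ/2 = -46.5 (negative ⇒ clockwise traversal).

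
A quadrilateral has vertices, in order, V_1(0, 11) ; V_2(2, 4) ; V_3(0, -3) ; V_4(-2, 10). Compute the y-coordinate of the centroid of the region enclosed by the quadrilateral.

Apply the surveyor's formula. First the cross-terms c_i = x_i·y_{i+1} − x_{i+1}·y_i:
  -22, -6, -6, -22  ⇒  2A = -56, A = -28.
Then Σ (y_i + y_{i+1})·c_i = -840, so ȳ = -840 / (6·(-28)) = 5.

5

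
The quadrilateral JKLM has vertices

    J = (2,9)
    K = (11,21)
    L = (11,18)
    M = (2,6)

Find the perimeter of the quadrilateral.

|JK| = √((9)² + (12)²) = √225 = 15
|KL| = √((0)² + (-3)²) = √9 = 3
|LM| = √((-9)² + (-12)²) = √225 = 15
|MJ| = √((0)² + (3)²) = √9 = 3
Perimeter = 15 + 3 + 15 + 3 = 36.

36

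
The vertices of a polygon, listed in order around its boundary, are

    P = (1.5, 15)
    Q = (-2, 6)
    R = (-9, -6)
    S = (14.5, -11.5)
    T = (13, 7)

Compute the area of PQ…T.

Apply the surveyor's formula: 2A = Σ (x_i·y_{i+1} − x_{i+1}·y_i), indices taken mod 5.
P→Q: (1.5)(6) − (-2)(15) = 39
Q→R: (-2)(-6) − (-9)(6) = 66
R→S: (-9)(-11.5) − (14.5)(-6) = 190.5
S→T: (14.5)(7) − (13)(-11.5) = 251
T→P: (13)(15) − (1.5)(7) = 184.5
Σ = 731
Area = |Σ|/2 = 365.5.

365.5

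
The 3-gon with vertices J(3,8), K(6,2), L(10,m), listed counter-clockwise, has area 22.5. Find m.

9

The doubled signed area Σ (x_i y_{i+1} − x_{i+1} y_i) is linear in m.
With m=0 it equals 18; the coefficient of m is 3 (from the two edges through L).
So 3·m + 18 = 2·22.5 = 45 ⇒ m = 9.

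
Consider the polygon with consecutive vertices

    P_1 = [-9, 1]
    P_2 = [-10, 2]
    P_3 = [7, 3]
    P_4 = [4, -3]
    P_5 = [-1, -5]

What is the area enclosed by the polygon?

Apply the surveyor's formula: 2A = Σ (x_i·y_{i+1} − x_{i+1}·y_i), indices taken mod 5.
Σ = (-8) + (-44) + (-33) + (-23) + (-46) = -154
Area = |Σ|/2 = 77.

77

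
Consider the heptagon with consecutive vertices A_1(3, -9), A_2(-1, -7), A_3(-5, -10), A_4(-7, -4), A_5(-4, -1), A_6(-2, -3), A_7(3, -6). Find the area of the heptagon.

46

Σ = (-30) + (-25) + (-50) + (-9) + (10) + (21) + (-9) = -92
Area = |Σ|/2 = 46.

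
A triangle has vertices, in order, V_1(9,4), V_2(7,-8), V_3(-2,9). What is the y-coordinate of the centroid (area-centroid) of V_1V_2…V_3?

5/3

Apply Gauss's area formula. First the cross-terms c_i = x_i·y_{i+1} − x_{i+1}·y_i:
  -100, 47, -89  ⇒  2A = -142, A = -71.
Then Σ (y_i + y_{i+1})·c_i = -710, so ȳ = -710 / (6·(-71)) = 5/3.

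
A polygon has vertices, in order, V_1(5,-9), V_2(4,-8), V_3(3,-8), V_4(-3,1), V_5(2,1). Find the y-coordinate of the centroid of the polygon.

-517/183

Apply the shoelace (surveyor's) formula. First the cross-terms c_i = x_i·y_{i+1} − x_{i+1}·y_i:
  -4, -8, -21, -5, -23  ⇒  2A = -61, A = -30.5.
Then Σ (y_i + y_{i+1})·c_i = 517, so ȳ = 517 / (6·(-30.5)) = -517/183.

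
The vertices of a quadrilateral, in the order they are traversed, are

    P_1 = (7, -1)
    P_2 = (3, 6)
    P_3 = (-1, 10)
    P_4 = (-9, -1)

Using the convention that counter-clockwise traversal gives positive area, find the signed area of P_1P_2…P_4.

Apply the shoelace formula: 2A = Σ (x_i·y_{i+1} − x_{i+1}·y_i), indices taken mod 4.
Σ = (45) + (36) + (91) + (16) = 188
Signed area = Σ/2 = 94 (positive ⇒ counter-clockwise traversal).

94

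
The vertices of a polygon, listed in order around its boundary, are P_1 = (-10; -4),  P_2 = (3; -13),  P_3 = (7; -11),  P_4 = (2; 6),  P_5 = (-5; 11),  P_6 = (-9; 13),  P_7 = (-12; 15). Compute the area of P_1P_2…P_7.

284.5

Apply the shoelace (surveyor's) formula: 2A = Σ (x_i·y_{i+1} − x_{i+1}·y_i), indices taken mod 7.
P_1→P_2: (-10)(-13) − (3)(-4) = 142
P_2→P_3: (3)(-11) − (7)(-13) = 58
P_3→P_4: (7)(6) − (2)(-11) = 64
P_4→P_5: (2)(11) − (-5)(6) = 52
P_5→P_6: (-5)(13) − (-9)(11) = 34
P_6→P_7: (-9)(15) − (-12)(13) = 21
P_7→P_1: (-12)(-4) − (-10)(15) = 198
Σ = 569
Area = |Σ|/2 = 284.5.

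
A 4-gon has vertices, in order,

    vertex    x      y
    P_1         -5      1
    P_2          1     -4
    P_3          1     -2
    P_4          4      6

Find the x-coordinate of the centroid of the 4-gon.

Apply the shoelace (surveyor's) formula. First the cross-terms c_i = x_i·y_{i+1} − x_{i+1}·y_i:
  19, 2, 14, 34  ⇒  2A = 69, A = 34.5.
Then Σ (x_i + x_{i+1})·c_i = -36, so x̄ = -36 / (6·34.5) = -4/23.

-4/23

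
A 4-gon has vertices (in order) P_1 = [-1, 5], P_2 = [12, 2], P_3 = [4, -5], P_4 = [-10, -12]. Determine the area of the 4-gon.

145

Apply the surveyor's formula: 2A = Σ (x_i·y_{i+1} − x_{i+1}·y_i), indices taken mod 4.
Cross-terms: -62, -68, -98, -62  ⇒  Σ = -290
Area = |Σ|/2 = 145.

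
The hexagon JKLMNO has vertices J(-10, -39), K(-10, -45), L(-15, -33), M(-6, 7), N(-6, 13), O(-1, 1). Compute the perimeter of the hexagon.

120

|JK| = √((0)² + (-6)²) = √36 = 6
|KL| = √((-5)² + (12)²) = √169 = 13
|LM| = √((9)² + (40)²) = √1681 = 41
|MN| = √((0)² + (6)²) = √36 = 6
|NO| = √((5)² + (-12)²) = √169 = 13
|OJ| = √((-9)² + (-40)²) = √1681 = 41
Perimeter = 6 + 13 + 41 + 6 + 13 + 41 = 120.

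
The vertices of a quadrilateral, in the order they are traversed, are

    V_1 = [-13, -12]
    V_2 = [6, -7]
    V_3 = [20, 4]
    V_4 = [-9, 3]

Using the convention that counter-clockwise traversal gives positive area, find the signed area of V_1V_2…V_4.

Apply the shoelace formula: 2A = Σ (x_i·y_{i+1} − x_{i+1}·y_i), indices taken mod 4.
Cross-terms: 163, 164, 96, 147  ⇒  Σ = 570
Signed area = Σ/2 = 285 (positive ⇒ counter-clockwise traversal).

285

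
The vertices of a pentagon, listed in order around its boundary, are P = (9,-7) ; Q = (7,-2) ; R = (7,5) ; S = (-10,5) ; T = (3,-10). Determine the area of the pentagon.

159.5

Σ = (31) + (49) + (85) + (85) + (69) = 319
Area = |Σ|/2 = 159.5.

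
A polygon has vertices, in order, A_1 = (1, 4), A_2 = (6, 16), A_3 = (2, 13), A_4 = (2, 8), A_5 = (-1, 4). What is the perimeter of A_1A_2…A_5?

30

|A_1A_2| = √((5)² + (12)²) = √169 = 13
|A_2A_3| = √((-4)² + (-3)²) = √25 = 5
|A_3A_4| = √((0)² + (-5)²) = √25 = 5
|A_4A_5| = √((-3)² + (-4)²) = √25 = 5
|A_5A_1| = √((2)² + (0)²) = √4 = 2
Perimeter = 13 + 5 + 5 + 5 + 2 = 30.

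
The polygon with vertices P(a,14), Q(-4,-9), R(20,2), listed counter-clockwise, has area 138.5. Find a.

The doubled signed area Σ (x_i y_{i+1} − x_{i+1} y_i) is linear in a.
With a=0 it equals 508; the coefficient of a is -11 (from the two edges through P).
So -11·a + 508 = 2·138.5 = 277 ⇒ a = 21.

21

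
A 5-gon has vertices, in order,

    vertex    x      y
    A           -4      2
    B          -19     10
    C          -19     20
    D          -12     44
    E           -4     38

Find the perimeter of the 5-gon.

|AB| = √((-15)² + (8)²) = √289 = 17
|BC| = √((0)² + (10)²) = √100 = 10
|CD| = √((7)² + (24)²) = √625 = 25
|DE| = √((8)² + (-6)²) = √100 = 10
|EA| = √((0)² + (-36)²) = √1296 = 36
Perimeter = 17 + 10 + 25 + 10 + 36 = 98.

98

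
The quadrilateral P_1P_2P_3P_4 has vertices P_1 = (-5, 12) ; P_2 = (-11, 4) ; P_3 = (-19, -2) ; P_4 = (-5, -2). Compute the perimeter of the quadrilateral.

|P_1P_2| = √((-6)² + (-8)²) = √100 = 10
|P_2P_3| = √((-8)² + (-6)²) = √100 = 10
|P_3P_4| = √((14)² + (0)²) = √196 = 14
|P_4P_1| = √((0)² + (14)²) = √196 = 14
Perimeter = 10 + 10 + 14 + 14 = 48.

48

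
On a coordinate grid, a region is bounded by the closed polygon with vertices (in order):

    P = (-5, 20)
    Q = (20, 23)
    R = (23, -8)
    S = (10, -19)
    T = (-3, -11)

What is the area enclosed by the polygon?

Apply the shoelace formula: 2A = Σ (x_i·y_{i+1} − x_{i+1}·y_i), indices taken mod 5.
P→Q: (-5)(23) − (20)(20) = -515
Q→R: (20)(-8) − (23)(23) = -689
R→S: (23)(-19) − (10)(-8) = -357
S→T: (10)(-11) − (-3)(-19) = -167
T→P: (-3)(20) − (-5)(-11) = -115
Σ = -1843
Area = |Σ|/2 = 921.5.

921.5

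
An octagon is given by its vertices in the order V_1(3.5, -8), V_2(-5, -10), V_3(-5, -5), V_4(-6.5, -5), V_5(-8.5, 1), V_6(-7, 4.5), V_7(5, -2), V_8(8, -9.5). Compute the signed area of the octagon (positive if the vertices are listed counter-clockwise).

Σ = (-75) + (-25) + (-7.5) + (-49) + (-31.25) + (-8.5) + (-31.5) + (-30.75) = -258.5
Signed area = Σ/2 = -129.25 (negative ⇒ clockwise traversal).

-129.25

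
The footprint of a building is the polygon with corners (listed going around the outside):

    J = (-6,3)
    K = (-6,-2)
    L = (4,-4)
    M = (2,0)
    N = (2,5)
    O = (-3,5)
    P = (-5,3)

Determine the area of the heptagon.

62

Σ = (30) + (32) + (8) + (10) + (25) + (16) + (3) = 124
Area = |Σ|/2 = 62.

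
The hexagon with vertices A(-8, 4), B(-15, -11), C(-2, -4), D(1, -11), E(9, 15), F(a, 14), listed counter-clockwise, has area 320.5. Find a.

The doubled signed area Σ (x_i y_{i+1} − x_{i+1} y_i) is linear in a.
With a=0 it equals 564; the coefficient of a is -11 (from the two edges through F).
So -11·a + 564 = 2·320.5 = 641 ⇒ a = -7.

-7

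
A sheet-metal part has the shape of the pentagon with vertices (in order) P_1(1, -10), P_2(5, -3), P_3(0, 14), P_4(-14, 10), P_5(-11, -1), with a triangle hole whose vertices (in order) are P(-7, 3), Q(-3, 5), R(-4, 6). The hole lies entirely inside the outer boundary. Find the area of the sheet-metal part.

271

Outer boundary:
Apply Gauss's area formula: 2A = Σ (x_i·y_{i+1} − x_{i+1}·y_i), indices taken mod 5.
Σ = (47) + (70) + (196) + (124) + (111) = 548
Area = |Σ|/2 = 274.
Hole:
Apply the shoelace (surveyor's) formula: 2A = Σ (x_i·y_{i+1} − x_{i+1}·y_i), indices taken mod 3.
Σ = (-26) + (2) + (30) = 6
Area = |Σ|/2 = 3.
Net area = 274 − 3 = 271.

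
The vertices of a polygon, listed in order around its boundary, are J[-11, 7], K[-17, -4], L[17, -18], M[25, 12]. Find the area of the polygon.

749

Cross-terms: 163, 374, 654, 307  ⇒  Σ = 1498
Area = |Σ|/2 = 749.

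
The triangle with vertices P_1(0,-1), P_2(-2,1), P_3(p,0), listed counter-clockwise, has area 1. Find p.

-2

Write out the shoelace sum; only the two edges meeting at P_3 involve p:
2·Area = [((-2)·0 − p·1) + (p·(-1) − 0·0)] + -2
       = -2·p + -2 = 2
⇒ p = -2.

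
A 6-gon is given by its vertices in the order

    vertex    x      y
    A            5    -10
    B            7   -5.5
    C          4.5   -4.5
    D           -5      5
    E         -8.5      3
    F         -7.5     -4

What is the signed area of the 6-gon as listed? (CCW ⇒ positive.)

107.375

Apply the shoelace formula: 2A = Σ (x_i·y_{i+1} − x_{i+1}·y_i), indices taken mod 6.
Cross-terms: 42.5, -6.75, 0, 27.5, 56.5, 95  ⇒  Σ = 214.75
Signed area = Σ/2 = 107.375 (positive ⇒ counter-clockwise traversal).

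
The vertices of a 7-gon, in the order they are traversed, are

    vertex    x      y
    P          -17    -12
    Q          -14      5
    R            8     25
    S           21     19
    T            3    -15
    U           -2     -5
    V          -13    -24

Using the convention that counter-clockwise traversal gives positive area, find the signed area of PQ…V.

-851

Σ = (-253) + (-390) + (-373) + (-372) + (-45) + (-17) + (-252) = -1702
Signed area = Σ/2 = -851 (negative ⇒ clockwise traversal).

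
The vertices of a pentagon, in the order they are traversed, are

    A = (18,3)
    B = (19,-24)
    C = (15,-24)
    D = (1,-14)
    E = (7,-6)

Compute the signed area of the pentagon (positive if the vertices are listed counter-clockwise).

Apply the surveyor's formula: 2A = Σ (x_i·y_{i+1} − x_{i+1}·y_i), indices taken mod 5.
Cross-terms: -489, -96, -186, 92, 129  ⇒  Σ = -550
Signed area = Σ/2 = -275 (negative ⇒ clockwise traversal).

-275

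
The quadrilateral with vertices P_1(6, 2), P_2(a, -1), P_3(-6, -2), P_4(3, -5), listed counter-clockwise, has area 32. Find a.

Write out the shoelace sum; only the two edges meeting at P_2 involve a:
2·Area = [(6·(-1) − a·2) + (a·(-2) − (-6)·(-1))] + 72
       = -4·a + 60 = 64
⇒ a = -1.

-1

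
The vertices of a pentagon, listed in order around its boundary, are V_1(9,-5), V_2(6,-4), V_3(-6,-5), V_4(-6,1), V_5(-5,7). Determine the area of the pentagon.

V_1→V_2: (9)(-4) − (6)(-5) = -6
V_2→V_3: (6)(-5) − (-6)(-4) = -54
V_3→V_4: (-6)(1) − (-6)(-5) = -36
V_4→V_5: (-6)(7) − (-5)(1) = -37
V_5→V_1: (-5)(-5) − (9)(7) = -38
Σ = -171
Area = |Σ|/2 = 85.5.

85.5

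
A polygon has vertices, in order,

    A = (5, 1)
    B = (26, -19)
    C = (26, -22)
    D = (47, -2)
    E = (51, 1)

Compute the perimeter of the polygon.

|AB| = √((21)² + (-20)²) = √841 = 29
|BC| = √((0)² + (-3)²) = √9 = 3
|CD| = √((21)² + (20)²) = √841 = 29
|DE| = √((4)² + (3)²) = √25 = 5
|EA| = √((-46)² + (0)²) = √2116 = 46
Perimeter = 29 + 3 + 29 + 5 + 46 = 112.

112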